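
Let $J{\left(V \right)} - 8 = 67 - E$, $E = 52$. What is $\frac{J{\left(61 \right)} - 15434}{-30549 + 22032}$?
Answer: $\frac{5137}{2839} \approx 1.8094$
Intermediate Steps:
$J{\left(V \right)} = 23$ ($J{\left(V \right)} = 8 + \left(67 - 52\right) = 8 + 15 = 23$)
$\frac{J{\left(61 \right)} - 15434}{-30549 + 22032} = \frac{23 - 15434}{-30549 + 22032} = - \frac{15411}{-8517} = \left(-15411\right) \left(- \frac{1}{8517}\right) = \frac{5137}{2839}$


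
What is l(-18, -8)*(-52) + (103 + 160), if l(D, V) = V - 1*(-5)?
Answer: 419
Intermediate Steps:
l(D, V) = 5 + V (l(D, V) = V + 5 = 5 + V)
l(-18, -8)*(-52) + (103 + 160) = (5 - 8)*(-52) + (103 + 160) = -3*(-52) + 263 = 156 + 263 = 419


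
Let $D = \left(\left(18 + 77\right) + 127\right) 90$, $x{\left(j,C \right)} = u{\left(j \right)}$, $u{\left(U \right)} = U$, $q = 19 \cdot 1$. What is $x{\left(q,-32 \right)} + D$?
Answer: $19999$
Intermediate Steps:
$q = 19$
$x{\left(j,C \right)} = j$
$D = 19980$ ($D = \left(95 + 127\right) 90 = 222 \cdot 90 = 19980$)
$x{\left(q,-32 \right)} + D = 19 + 19980 = 19999$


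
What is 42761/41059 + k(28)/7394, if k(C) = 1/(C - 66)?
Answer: 632347507/607180492 ≈ 1.0414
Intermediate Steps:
k(C) = 1/(-66 + C)
42761/41059 + k(28)/7394 = 42761/41059 + 1/((-66 + 28)*7394) = 42761*(1/41059) + (1/7394)/(-38) = 42761/41059 - 1/38*1/7394 = 42761/41059 - 1/280972 = 632347507/607180492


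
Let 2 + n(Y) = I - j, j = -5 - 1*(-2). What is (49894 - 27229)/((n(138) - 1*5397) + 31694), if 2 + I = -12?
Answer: 22665/26284 ≈ 0.86231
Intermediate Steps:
j = -3 (j = -5 + 2 = -3)
I = -14 (I = -2 - 12 = -14)
n(Y) = -13 (n(Y) = -2 + (-14 - 1*(-3)) = -2 + (-14 + 3) = -2 - 11 = -13)
(49894 - 27229)/((n(138) - 1*5397) + 31694) = (49894 - 27229)/((-13 - 1*5397) + 31694) = 22665/((-13 - 5397) + 31694) = 22665/(-5410 + 31694) = 22665/26284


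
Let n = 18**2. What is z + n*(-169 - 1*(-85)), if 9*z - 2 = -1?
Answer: -244943/9 ≈ -27216.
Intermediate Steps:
z = 1/9 (z = 2/9 + (1/9)*(-1) = 2/9 - 1/9 = 1/9 ≈ 0.11111)
n = 324
z + n*(-169 - 1*(-85)) = 1/9 + 324*(-169 - 1*(-85)) = 1/9 + 324*(-169 + 85) = 1/9 + 324*(-84) = 1/9 - 27216 = -244943/9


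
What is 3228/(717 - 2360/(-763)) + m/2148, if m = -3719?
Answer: 3247112783/1180177788 ≈ 2.7514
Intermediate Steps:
3228/(717 - 2360/(-763)) + m/2148 = 3228/(717 - 2360/(-763)) - 3719/2148 = 3228/(717 - 2360*(-1)/763) - 3719*1/2148 = 3228/(717 - 1*(-2360/763)) - 3719/2148 = 3228/(717 + 2360/763) - 3719/2148 = 3228/(549431/763) - 3719/2148 = 3228*(763/549431) - 3719/2148 = 2462964/549431 - 3719/2148 = 3247112783/1180177788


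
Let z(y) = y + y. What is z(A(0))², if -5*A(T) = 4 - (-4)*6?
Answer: 3136/25 ≈ 125.44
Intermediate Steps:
A(T) = -28/5 (A(T) = -(4 - (-4)*6)/5 = -(4 - 1*(-24))/5 = -(4 + 24)/5 = -⅕*28 = -28/5)
z(y) = 2*y
z(A(0))² = (2*(-28/5))² = (-56/5)² = 3136/25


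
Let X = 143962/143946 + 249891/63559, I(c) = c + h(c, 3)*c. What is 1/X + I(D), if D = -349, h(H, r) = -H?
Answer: -2755753821550393/22560445322 ≈ -1.2215e+5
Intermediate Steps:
I(c) = c - c**2 (I(c) = c + (-c)*c = c - c**2)
X = 22560445322/4574531907 (X = 143962*(1/143946) + 249891*(1/63559) = 71981/71973 + 249891/63559 = 22560445322/4574531907 ≈ 4.9317)
1/X + I(D) = 1/(22560445322/4574531907) - 349*(1 - 1*(-349)) = 4574531907/22560445322 - 349*(1 + 349) = 4574531907/22560445322 - 349*350 = 4574531907/22560445322 - 122150 = -2755753821550393/22560445322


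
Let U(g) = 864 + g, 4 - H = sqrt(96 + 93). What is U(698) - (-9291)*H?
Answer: 38726 - 27873*sqrt(21) ≈ -89004.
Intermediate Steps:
H = 4 - 3*sqrt(21) (H = 4 - sqrt(96 + 93) = 4 - sqrt(189) = 4 - 3*sqrt(21) ≈ -9.7477)
U(698) - (-9291)*H = (864 + 698) - (-9291)*(4 - 3*sqrt(21)) = 1562 - (-37164 + 27873*sqrt(21)) = 1562 + (37164 - 27873*sqrt(21)) = 38726 - 27873*sqrt(21)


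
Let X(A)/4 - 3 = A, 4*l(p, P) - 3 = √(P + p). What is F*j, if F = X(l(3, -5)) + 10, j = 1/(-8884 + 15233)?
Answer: 25/6349 + I*√2/6349 ≈ 0.0039376 + 0.00022275*I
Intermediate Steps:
l(p, P) = ¾ + √(P + p)/4
X(A) = 12 + 4*A
j = 1/6349 ≈ 0.00015751
F = 25 + I*√2 (F = (12 + 4*(¾ + √(-5 + 3)/4)) + 10 = (12 + 4*(¾ + √(-2)/4)) + 10 = (12 + 4*(¾ + (I*√2)/4)) + 10 = (12 + 4*(¾ + I*√2/4)) + 10 = (12 + (3 + I*√2)) + 10 = (15 + I*√2) + 10 = 25 + I*√2 ≈ 25.0 + 1.4142*I)
F*j = (25 + I*√2)*(1/6349) = 25/6349 + I*√2/6349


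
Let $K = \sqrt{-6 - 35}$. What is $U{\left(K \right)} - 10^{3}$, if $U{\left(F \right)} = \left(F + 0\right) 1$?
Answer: $-1000 + i \sqrt{41} \approx -1000.0 + 6.4031 i$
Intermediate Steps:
$K = i \sqrt{41}$ ($K = \sqrt{-41} = i \sqrt{41} \approx 6.4031 i$)
$U{\left(F \right)} = F$ ($U{\left(F \right)} = F 1 = F$)
$U{\left(K \right)} - 10^{3} = i \sqrt{41} - 10^{3} = i \sqrt{41} - 1000 = -1000 + i \sqrt{41}$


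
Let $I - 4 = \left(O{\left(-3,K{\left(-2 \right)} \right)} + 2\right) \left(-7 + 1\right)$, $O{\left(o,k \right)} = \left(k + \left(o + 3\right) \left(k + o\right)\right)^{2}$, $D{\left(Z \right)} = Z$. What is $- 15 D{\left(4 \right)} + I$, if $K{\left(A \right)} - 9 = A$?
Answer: $-362$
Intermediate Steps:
$K{\left(A \right)} = 9 + A$
$O{\left(o,k \right)} = \left(k + \left(3 + o\right) \left(k + o\right)\right)^{2}$
$I = -302$ ($I = 4 + \left(\left(\left(-3\right)^{2} + 3 \left(-3\right) + 4 \left(9 - 2\right) + \left(9 - 2\right) \left(-3\right)\right)^{2} + 2\right) \left(-7 + 1\right) = 4 + \left(\left(9 - 9 + 4 \cdot 7 + 7 \left(-3\right)\right)^{2} + 2\right) \left(-6\right) = 4 + \left(\left(9 - 9 + 28 - 21\right)^{2} + 2\right) \left(-6\right) = 4 + \left(7^{2} + 2\right) \left(-6\right) = 4 + \left(49 + 2\right) \left(-6\right) = 4 + 51 \left(-6\right) = 4 - 306 = -302$)
$- 15 D{\left(4 \right)} + I = \left(-15\right) 4 - 302 = -60 - 302 = -362$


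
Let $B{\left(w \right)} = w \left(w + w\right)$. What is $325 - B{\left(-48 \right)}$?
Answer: $-4283$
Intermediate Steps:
$B{\left(w \right)} = 2 w^{2}$ ($B{\left(w \right)} = w 2 w = 2 w^{2}$)
$325 - B{\left(-48 \right)} = 325 - 2 \left(-48\right)^{2} = 325 - 2 \cdot 2304 = 325 - 4608 = -4283$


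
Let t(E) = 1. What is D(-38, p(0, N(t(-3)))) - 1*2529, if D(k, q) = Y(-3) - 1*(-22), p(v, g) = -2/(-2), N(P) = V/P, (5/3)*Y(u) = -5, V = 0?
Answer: -2510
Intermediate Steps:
Y(u) = -3 (Y(u) = (⅗)*(-5) = -3)
N(P) = 0 (N(P) = 0/P = 0)
p(v, g) = 1 (p(v, g) = -2*(-½) = 1)
D(k, q) = 19 (D(k, q) = -3 - 1*(-22) = -3 + 22 = 19)
D(-38, p(0, N(t(-3)))) - 1*2529 = 19 - 1*2529 = 19 - 2529 = -2510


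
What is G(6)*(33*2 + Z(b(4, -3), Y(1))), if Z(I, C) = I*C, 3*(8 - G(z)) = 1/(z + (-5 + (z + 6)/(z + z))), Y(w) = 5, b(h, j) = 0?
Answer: 517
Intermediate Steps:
G(z) = 8 - 1/(3*(-5 + z + (6 + z)/(2*z))) (G(z) = 8 - 1/(3*(z + (-5 + (z + 6)/(z + z)))) = 8 - 1/(3*(z + (-5 + (6 + z)/((2*z))))) = 8 - 1/(3*(z + (-5 + (6 + z)*(1/(2*z))))) = 8 - 1/(3*(z + (-5 + (6 + z)/(2*z)))) = 8 - 1/(3*(-5 + z + (6 + z)/(2*z))))
Z(I, C) = C*I
G(6)*(33*2 + Z(b(4, -3), Y(1))) = (2*(72 - 109*6 + 24*6**2)/(3*(6 - 9*6 + 2*6**2)))*(33*2 + 5*0) = (2*(72 - 654 + 24*36)/(3*(6 - 54 + 2*36)))*(66 + 0) = (2*(72 - 654 + 864)/(3*(6 - 54 + 72)))*66 = ((2/3)*282/24)*66 = ((2/3)*(1/24)*282)*66 = (47/6)*66 = 517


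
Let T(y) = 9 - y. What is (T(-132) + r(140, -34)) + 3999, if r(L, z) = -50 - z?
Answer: 4124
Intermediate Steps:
(T(-132) + r(140, -34)) + 3999 = ((9 - 1*(-132)) + (-50 - 1*(-34))) + 3999 = ((9 + 132) + (-50 + 34)) + 3999 = (141 - 16) + 3999 = 125 + 3999 = 4124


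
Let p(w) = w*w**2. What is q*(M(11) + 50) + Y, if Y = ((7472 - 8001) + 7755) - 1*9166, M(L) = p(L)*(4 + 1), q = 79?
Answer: 527755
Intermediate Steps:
p(w) = w**3
M(L) = 5*L**3 (M(L) = L**3*(4 + 1) = L**3*5 = 5*L**3)
Y = -1940 (Y = (-529 + 7755) - 9166 = 7226 - 9166 = -1940)
q*(M(11) + 50) + Y = 79*(5*11**3 + 50) - 1940 = 79*(5*1331 + 50) - 1940 = 79*(6655 + 50) - 1940 = 79*6705 - 1940 = 529695 - 1940 = 527755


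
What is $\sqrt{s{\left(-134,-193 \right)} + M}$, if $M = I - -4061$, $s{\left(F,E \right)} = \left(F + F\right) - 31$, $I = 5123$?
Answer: $\sqrt{8885} \approx 94.26$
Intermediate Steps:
$s{\left(F,E \right)} = -31 + 2 F$ ($s{\left(F,E \right)} = 2 F - 31 = -31 + 2 F$)
$M = 9184$ ($M = 5123 - -4061 = 5123 + 4061 = 9184$)
$\sqrt{s{\left(-134,-193 \right)} + M} = \sqrt{\left(-31 + 2 \left(-134\right)\right) + 9184} = \sqrt{\left(-31 - 268\right) + 9184} = \sqrt{-299 + 9184} = \sqrt{8885}$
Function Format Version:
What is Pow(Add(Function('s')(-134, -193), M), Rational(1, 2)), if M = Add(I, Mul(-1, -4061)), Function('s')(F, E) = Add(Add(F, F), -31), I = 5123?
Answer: Pow(8885, Rational(1, 2)) ≈ 94.260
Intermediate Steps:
Function('s')(F, E) = Add(-31, Mul(2, F)) (Function('s')(F, E) = Add(Mul(2, F), -31) = Add(-31, Mul(2, F)))
M = 9184 (M = Add(5123, Mul(-1, -4061)) = Add(5123, 4061) = 9184)
Pow(Add(Function('s')(-134, -193), M), Rational(1, 2)) = Pow(Add(Add(-31, Mul(2, -134)), 9184), Rational(1, 2)) = Pow(Add(Add(-31, -268), 9184), Rational(1, 2)) = Pow(Add(-299, 9184), Rational(1, 2)) = Pow(8885, Rational(1, 2))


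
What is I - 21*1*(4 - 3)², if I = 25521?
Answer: 25500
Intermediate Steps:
I - 21*1*(4 - 3)² = 25521 - 21*1*(4 - 3)² = 25521 - 21*1² = 25521 - 21 = 25500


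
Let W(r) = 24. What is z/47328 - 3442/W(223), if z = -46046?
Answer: -1138945/7888 ≈ -144.39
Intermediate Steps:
z/47328 - 3442/W(223) = -46046/47328 - 3442/24 = -46046*1/47328 - 3442*1/24 = -23023/23664 - 1721/12 = -1138945/7888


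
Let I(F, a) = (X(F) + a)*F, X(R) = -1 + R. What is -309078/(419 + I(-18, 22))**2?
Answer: -309078/133225 ≈ -2.3200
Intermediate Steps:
I(F, a) = F*(-1 + F + a) (I(F, a) = ((-1 + F) + a)*F = (-1 + F + a)*F = F*(-1 + F + a))
-309078/(419 + I(-18, 22))**2 = -309078/(419 - 18*(-1 - 18 + 22))**2 = -309078/(419 - 18*3)**2 = -309078/(419 - 54)**2 = -309078/(365**2) = -309078/133225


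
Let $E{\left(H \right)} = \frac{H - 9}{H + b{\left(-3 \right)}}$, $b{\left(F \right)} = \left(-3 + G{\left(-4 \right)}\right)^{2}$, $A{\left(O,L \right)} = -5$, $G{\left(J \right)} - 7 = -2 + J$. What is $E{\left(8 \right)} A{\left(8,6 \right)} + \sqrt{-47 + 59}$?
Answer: $\frac{5}{12} + 2 \sqrt{3} \approx 3.8808$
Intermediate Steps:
$G{\left(J \right)} = 5 + J$ ($G{\left(J \right)} = 7 + \left(-2 + J\right) = 5 + J$)
$b{\left(F \right)} = 4$ ($b{\left(F \right)} = \left(-3 + \left(5 - 4\right)\right)^{2} = \left(-3 + 1\right)^{2} = \left(-2\right)^{2} = 4$)
$E{\left(H \right)} = \frac{-9 + H}{4 + H}$ ($E{\left(H \right)} = \frac{H - 9}{H + 4} = \frac{-9 + H}{4 + H}$)
$E{\left(8 \right)} A{\left(8,6 \right)} + \sqrt{-47 + 59} = \frac{-9 + 8}{4 + 8} \left(-5\right) + \sqrt{-47 + 59} = \frac{1}{12} \left(-1\right) \left(-5\right) + \sqrt{12} = \frac{1}{12} \left(-1\right) \left(-5\right) + 2 \sqrt{3} = \left(- \frac{1}{12}\right) \left(-5\right) + 2 \sqrt{3} = \frac{5}{12} + 2 \sqrt{3}$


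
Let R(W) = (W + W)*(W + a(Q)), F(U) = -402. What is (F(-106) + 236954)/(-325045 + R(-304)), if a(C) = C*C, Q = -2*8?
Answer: -236552/295861 ≈ -0.79954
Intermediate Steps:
Q = -16
a(C) = C**2
R(W) = 2*W*(256 + W) (R(W) = (W + W)*(W + (-16)**2) = (2*W)*(W + 256) = (2*W)*(256 + W) = 2*W*(256 + W))
(F(-106) + 236954)/(-325045 + R(-304)) = (-402 + 236954)/(-325045 + 2*(-304)*(256 - 304)) = 236552/(-325045 + 2*(-304)*(-48)) = 236552/(-325045 + 29184) = 236552/(-295861) = 236552*(-1/295861) = -236552/295861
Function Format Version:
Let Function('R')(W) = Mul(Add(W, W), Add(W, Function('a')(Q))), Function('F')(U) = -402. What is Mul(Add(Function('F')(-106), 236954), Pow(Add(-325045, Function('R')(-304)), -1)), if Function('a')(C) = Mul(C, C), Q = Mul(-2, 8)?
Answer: Rational(-236552, 295861) ≈ -0.79954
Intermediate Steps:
Q = -16
Function('a')(C) = Pow(C, 2)
Function('R')(W) = Mul(2, W, Add(256, W)) (Function('R')(W) = Mul(Add(W, W), Add(W, Pow(-16, 2))) = Mul(Mul(2, W), Add(W, 256)) = Mul(Mul(2, W), Add(256, W)) = Mul(2, W, Add(256, W)))
Mul(Add(Function('F')(-106), 236954), Pow(Add(-325045, Function('R')(-304)), -1)) = Mul(Add(-402, 236954), Pow(Add(-325045, Mul(2, -304, Add(256, -304))), -1)) = Mul(236552, Pow(Add(-325045, Mul(2, -304, -48)), -1)) = Mul(236552, Pow(Add(-325045, 29184), -1)) = Mul(236552, Pow(-295861, -1)) = Mul(236552, Rational(-1, 295861)) = Rational(-236552, 295861)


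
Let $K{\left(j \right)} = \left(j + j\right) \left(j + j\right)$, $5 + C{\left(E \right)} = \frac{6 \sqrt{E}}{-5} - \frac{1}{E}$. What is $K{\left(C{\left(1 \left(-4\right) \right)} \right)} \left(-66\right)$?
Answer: $- \frac{221793}{50} - \frac{30096 i}{5} \approx -4435.9 - 6019.2 i$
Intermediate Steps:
$C{\left(E \right)} = -5 - \frac{1}{E} - \frac{6 \sqrt{E}}{5}$ ($C{\left(E \right)} = -5 + \left(\frac{6 \sqrt{E}}{-5} - \frac{1}{E}\right) = -5 + \left(6 \sqrt{E} \left(- \frac{1}{5}\right) - \frac{1}{E}\right) = -5 - \left(\frac{1}{E} + \frac{6 \sqrt{E}}{5}\right) = -5 - \frac{1}{E} - \frac{6 \sqrt{E}}{5}$)
$K{\left(j \right)} = 4 j^{2}$ ($K{\left(j \right)} = 2 j 2 j = 4 j^{2}$)
$K{\left(C{\left(1 \left(-4\right) \right)} \right)} \left(-66\right) = 4 \left(-5 - \frac{1}{1 \left(-4\right)} - \frac{6 \sqrt{1 \left(-4\right)}}{5}\right)^{2} \left(-66\right) = 4 \left(-5 - \frac{1}{-4} - \frac{6 \sqrt{-4}}{5}\right)^{2} \left(-66\right) = 4 \left(-5 - - \frac{1}{4} - \frac{6 \cdot 2 i}{5}\right)^{2} \left(-66\right) = 4 \left(-5 + \frac{1}{4} - \frac{12 i}{5}\right)^{2} \left(-66\right) = 4 \left(- \frac{19}{4} - \frac{12 i}{5}\right)^{2} \left(-66\right) = - 264 \left(- \frac{19}{4} - \frac{12 i}{5}\right)^{2}$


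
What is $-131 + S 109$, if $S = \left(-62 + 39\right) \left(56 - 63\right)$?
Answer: $17418$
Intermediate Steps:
$S = 161$ ($S = \left(-23\right) \left(-7\right) = 161$)
$-131 + S 109 = -131 + 161 \cdot 109 = -131 + 17549 = 17418$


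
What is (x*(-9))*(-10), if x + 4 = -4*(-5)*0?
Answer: -360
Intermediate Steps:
x = -4 (x = -4 - 4*(-5)*0 = -4 + 20*0 = -4 + 0 = -4)
(x*(-9))*(-10) = -4*(-9)*(-10) = 36*(-10) = -360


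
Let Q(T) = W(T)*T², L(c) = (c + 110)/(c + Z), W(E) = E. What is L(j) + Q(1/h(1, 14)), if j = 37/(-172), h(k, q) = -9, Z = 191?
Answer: 13732892/23922135 ≈ 0.57407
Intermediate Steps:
j = -37/172 (j = 37*(-1/172) = -37/172 ≈ -0.21512)
L(c) = (110 + c)/(191 + c) (L(c) = (c + 110)/(c + 191) = (110 + c)/(191 + c))
Q(T) = T³ (Q(T) = T*T² = T³)
L(j) + Q(1/h(1, 14)) = (110 - 37/172)/(191 - 37/172) + (1/(-9))³ = (18883/172)/(32815/172) + (-⅑)³ = (172/32815)*(18883/172) - 1/729 = 18883/32815 - 1/729 = 13732892/23922135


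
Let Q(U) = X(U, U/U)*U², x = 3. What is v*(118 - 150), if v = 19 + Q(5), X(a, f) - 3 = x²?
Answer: -10208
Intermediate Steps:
X(a, f) = 12 (X(a, f) = 3 + 3² = 3 + 9 = 12)
Q(U) = 12*U²
v = 319 (v = 19 + 12*5² = 19 + 12*25 = 19 + 300 = 319)
v*(118 - 150) = 319*(118 - 150) = 319*(-32) = -10208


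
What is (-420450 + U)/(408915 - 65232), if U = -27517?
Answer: -447967/343683 ≈ -1.3034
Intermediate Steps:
(-420450 + U)/(408915 - 65232) = (-420450 - 27517)/(408915 - 65232) = -447967/343683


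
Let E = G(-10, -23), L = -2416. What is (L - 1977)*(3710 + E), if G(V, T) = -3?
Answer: -16284851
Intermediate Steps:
E = -3
(L - 1977)*(3710 + E) = (-2416 - 1977)*(3710 - 3) = -4393*3707 = -16284851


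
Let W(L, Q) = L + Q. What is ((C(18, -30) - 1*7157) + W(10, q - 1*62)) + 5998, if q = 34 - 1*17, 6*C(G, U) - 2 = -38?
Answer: -1200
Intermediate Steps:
C(G, U) = -6 (C(G, U) = ⅓ + (⅙)*(-38) = ⅓ - 19/3 = -6)
q = 17 (q = 34 - 17 = 17)
((C(18, -30) - 1*7157) + W(10, q - 1*62)) + 5998 = ((-6 - 1*7157) + (10 + (17 - 1*62))) + 5998 = ((-6 - 7157) + (10 + (17 - 62))) + 5998 = (-7163 + (10 - 45)) + 5998 = (-7163 - 35) + 5998 = -7198 + 5998 = -1200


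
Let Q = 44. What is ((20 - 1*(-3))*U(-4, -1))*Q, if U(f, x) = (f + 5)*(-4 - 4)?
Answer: -8096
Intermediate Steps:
U(f, x) = -40 - 8*f (U(f, x) = (5 + f)*(-8) = -40 - 8*f)
((20 - 1*(-3))*U(-4, -1))*Q = ((20 - 1*(-3))*(-40 - 8*(-4)))*44 = ((20 + 3)*(-40 + 32))*44 = (23*(-8))*44 = -184*44 = -8096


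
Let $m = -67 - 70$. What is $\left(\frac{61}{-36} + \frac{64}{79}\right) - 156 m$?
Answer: $\frac{60779453}{2844} \approx 21371.0$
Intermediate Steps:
$m = -137$
$\left(\frac{61}{-36} + \frac{64}{79}\right) - 156 m = \left(\frac{61}{-36} + \frac{64}{79}\right) - -21372 = \left(61 \left(- \frac{1}{36}\right) + 64 \cdot \frac{1}{79}\right) + 21372 = \left(- \frac{61}{36} + \frac{64}{79}\right) + 21372 = - \frac{2515}{2844} + 21372 = \frac{60779453}{2844}$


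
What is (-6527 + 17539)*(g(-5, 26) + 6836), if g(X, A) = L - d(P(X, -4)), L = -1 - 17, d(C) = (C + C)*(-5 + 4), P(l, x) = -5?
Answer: 74969696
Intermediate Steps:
d(C) = -2*C (d(C) = (2*C)*(-1) = -2*C)
L = -18
g(X, A) = -28 (g(X, A) = -18 - (-2)*(-5) = -18 - 1*10 = -18 - 10 = -28)
(-6527 + 17539)*(g(-5, 26) + 6836) = (-6527 + 17539)*(-28 + 6836) = 11012*6808 = 74969696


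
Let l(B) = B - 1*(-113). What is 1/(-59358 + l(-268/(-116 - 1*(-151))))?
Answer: -35/2073843 ≈ -1.6877e-5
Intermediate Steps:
l(B) = 113 + B (l(B) = B + 113 = 113 + B)
1/(-59358 + l(-268/(-116 - 1*(-151)))) = 1/(-59358 + (113 - 268/(-116 - 1*(-151)))) = 1/(-59358 + (113 - 268/(-116 + 151))) = 1/(-59358 + (113 - 268/35)) = 1/(-59358 + 3687/35) = 1/(-2073843/35) = -35/2073843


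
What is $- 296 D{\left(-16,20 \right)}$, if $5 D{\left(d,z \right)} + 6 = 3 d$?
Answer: $\frac{15984}{5} \approx 3196.8$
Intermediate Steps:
$D{\left(d,z \right)} = - \frac{6}{5} + \frac{3 d}{5}$
$- 296 D{\left(-16,20 \right)} = - 296 \left(- \frac{6}{5} + \frac{3}{5} \left(-16\right)\right) = - 296 \left(- \frac{6}{5} - \frac{48}{5}\right) = \left(-296\right) \left(- \frac{54}{5}\right) = \frac{15984}{5}$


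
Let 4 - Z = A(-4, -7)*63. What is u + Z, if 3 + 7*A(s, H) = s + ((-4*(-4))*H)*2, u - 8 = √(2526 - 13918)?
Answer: 2091 + 8*I*√178 ≈ 2091.0 + 106.73*I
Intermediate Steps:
u = 8 + 8*I*√178 (u = 8 + √(2526 - 13918) = 8 + √(-11392) = 8 + 8*I*√178 ≈ 8.0 + 106.73*I)
A(s, H) = -3/7 + s/7 + 32*H/7 (A(s, H) = -3/7 + (s + ((-4*(-4))*H)*2)/7 = -3/7 + (s + (16*H)*2)/7 = -3/7 + (s + 32*H)/7 = -3/7 + (s/7 + 32*H/7) = -3/7 + s/7 + 32*H/7)
Z = 2083 (Z = 4 - (-3/7 + (⅐)*(-4) + (32/7)*(-7))*63 = 4 - (-3/7 - 4/7 - 32)*63 = 4 - (-33)*63 = 4 - 1*(-2079) = 4 + 2079 = 2083)
u + Z = (8 + 8*I*√178) + 2083 = 2091 + 8*I*√178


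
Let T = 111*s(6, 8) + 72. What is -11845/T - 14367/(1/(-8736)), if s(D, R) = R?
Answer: 24097939135/192 ≈ 1.2551e+8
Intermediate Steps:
T = 960 (T = 111*8 + 72 = 888 + 72 = 960)
-11845/T - 14367/(1/(-8736)) = -11845/960 - 14367/(1/(-8736)) = -11845*1/960 - 14367/(-1/8736) = -2369/192 - 14367*(-8736) = -2369/192 + 125510112 = 24097939135/192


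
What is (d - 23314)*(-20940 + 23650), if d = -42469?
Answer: -178271930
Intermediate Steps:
(d - 23314)*(-20940 + 23650) = (-42469 - 23314)*(-20940 + 23650) = -65783*2710 = -178271930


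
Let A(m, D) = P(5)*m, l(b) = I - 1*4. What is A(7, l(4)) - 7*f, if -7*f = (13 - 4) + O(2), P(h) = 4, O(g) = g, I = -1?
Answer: 39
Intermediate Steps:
l(b) = -5 (l(b) = -1 - 1*4 = -1 - 4 = -5)
A(m, D) = 4*m
f = -11/7 (f = -((13 - 4) + 2)/7 = -(9 + 2)/7 = -⅐*11 = -11/7 ≈ -1.5714)
A(7, l(4)) - 7*f = 4*7 - 7*(-11/7) = 28 + 11 = 39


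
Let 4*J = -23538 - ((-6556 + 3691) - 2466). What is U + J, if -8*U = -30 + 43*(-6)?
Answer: -18063/4 ≈ -4515.8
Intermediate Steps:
J = -18207/4 (J = (-23538 - ((-6556 + 3691) - 2466))/4 = (-23538 - (-2865 - 2466))/4 = (-23538 - 1*(-5331))/4 = (-23538 + 5331)/4 = (¼)*(-18207) = -18207/4 ≈ -4551.8)
U = 36 (U = -(-30 + 43*(-6))/8 = -(-30 - 258)/8 = -⅛*(-288) = 36)
U + J = 36 - 18207/4 = -18063/4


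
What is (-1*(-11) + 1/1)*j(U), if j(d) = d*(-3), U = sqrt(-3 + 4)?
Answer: -36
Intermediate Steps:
U = 1 (U = sqrt(1) = 1)
j(d) = -3*d
(-1*(-11) + 1/1)*j(U) = (-1*(-11) + 1/1)*(-3*1) = (11 + 1)*(-3) = 12*(-3) = -36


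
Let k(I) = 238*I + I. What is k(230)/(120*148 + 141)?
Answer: 54970/17901 ≈ 3.0708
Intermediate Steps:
k(I) = 239*I
k(230)/(120*148 + 141) = (239*230)/(120*148 + 141) = 54970/(17760 + 141) = 54970/17901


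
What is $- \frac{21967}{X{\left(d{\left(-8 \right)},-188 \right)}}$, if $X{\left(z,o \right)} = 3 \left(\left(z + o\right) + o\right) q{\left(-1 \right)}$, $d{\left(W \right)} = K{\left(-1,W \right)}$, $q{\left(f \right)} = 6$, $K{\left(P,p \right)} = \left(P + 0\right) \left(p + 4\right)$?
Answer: $\frac{21967}{6696} \approx 3.2806$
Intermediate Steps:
$K{\left(P,p \right)} = P \left(4 + p\right)$
$d{\left(W \right)} = -4 - W$ ($d{\left(W \right)} = - (4 + W) = -4 - W$)
$X{\left(z,o \right)} = 18 z + 36 o$ ($X{\left(z,o \right)} = 3 \left(\left(z + o\right) + o\right) 6 = 3 \left(\left(o + z\right) + o\right) 6 = 3 \left(z + 2 o\right) 6 = \left(3 z + 6 o\right) 6 = 18 z + 36 o$)
$- \frac{21967}{X{\left(d{\left(-8 \right)},-188 \right)}} = - \frac{21967}{18 \left(-4 - -8\right) + 36 \left(-188\right)} = - \frac{21967}{18 \left(-4 + 8\right) - 6768} = - \frac{21967}{18 \cdot 4 - 6768} = - \frac{21967}{72 - 6768} = - \frac{21967}{-6696} = \left(-21967\right) \left(- \frac{1}{6696}\right) = \frac{21967}{6696}$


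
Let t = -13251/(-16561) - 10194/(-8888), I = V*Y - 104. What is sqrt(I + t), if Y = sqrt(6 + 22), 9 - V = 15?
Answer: sqrt(-138193205528349125 - 16249592319909168*sqrt(7))/36798542 ≈ 11.567*I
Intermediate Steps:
V = -6 (V = 9 - 1*15 = 9 - 15 = -6)
Y = 2*sqrt(7) (Y = sqrt(28) = 2*sqrt(7) ≈ 5.2915)
I = -104 - 12*sqrt(7) (I = -12*sqrt(7) - 104 = -104 - 12*sqrt(7) ≈ -135.75)
t = 143298861/73597084 (t = -13251*(-1/16561) - 10194*(-1/8888) = 13251/16561 + 5097/4444 = 143298861/73597084 ≈ 1.9471)
sqrt(I + t) = sqrt((-104 - 12*sqrt(7)) + 143298861/73597084) = sqrt(-7510797875/73597084 - 12*sqrt(7))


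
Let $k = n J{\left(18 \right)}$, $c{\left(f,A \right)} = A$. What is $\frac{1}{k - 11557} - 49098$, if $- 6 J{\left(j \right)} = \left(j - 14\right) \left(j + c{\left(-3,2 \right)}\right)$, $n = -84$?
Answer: $- \frac{512435827}{10437} \approx -49098.0$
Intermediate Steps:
$J{\left(j \right)} = - \frac{\left(-14 + j\right) \left(2 + j\right)}{6}$ ($J{\left(j \right)} = - \frac{\left(j - 14\right) \left(j + 2\right)}{6} = - \frac{\left(-14 + j\right) \left(2 + j\right)}{6}$)
$k = 1120$ ($k = - 84 \left(\frac{14}{3} + 2 \cdot 18 - \frac{18^{2}}{6}\right) = - 84 \left(\frac{14}{3} + 36 - 54\right) = \left(-84\right) \left(- \frac{40}{3}\right) = 1120$)
$\frac{1}{k - 11557} - 49098 = \frac{1}{1120 - 11557} - 49098 = \frac{1}{-10437} - 49098 = - \frac{1}{10437} - 49098 = - \frac{512435827}{10437}$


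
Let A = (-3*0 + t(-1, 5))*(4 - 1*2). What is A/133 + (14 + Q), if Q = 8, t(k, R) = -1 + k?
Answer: 2922/133 ≈ 21.970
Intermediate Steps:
A = -4 (A = (-3*0 + (-1 - 1))*(4 - 1*2) = (0 - 2)*(4 - 2) = -2*2 = -4)
A/133 + (14 + Q) = -4/133 + (14 + 8) = -4*1/133 + 22 = -4/133 + 22 = 2922/133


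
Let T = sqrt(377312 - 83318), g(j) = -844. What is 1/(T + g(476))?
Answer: -422/209171 - 3*sqrt(32666)/418342 ≈ -0.0033136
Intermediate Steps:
T = 3*sqrt(32666) (T = sqrt(293994) = 3*sqrt(32666) ≈ 542.21)
1/(T + g(476)) = 1/(3*sqrt(32666) - 844) = 1/(-844 + 3*sqrt(32666))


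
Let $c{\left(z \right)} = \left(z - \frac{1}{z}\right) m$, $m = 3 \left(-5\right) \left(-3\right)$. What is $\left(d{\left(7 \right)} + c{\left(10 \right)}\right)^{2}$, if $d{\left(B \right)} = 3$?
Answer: $\frac{804609}{4} \approx 2.0115 \cdot 10^{5}$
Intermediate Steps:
$m = 45$ ($m = \left(-15\right) \left(-3\right) = 45$)
$c{\left(z \right)} = - \frac{45}{z} + 45 z$ ($c{\left(z \right)} = \left(z - \frac{1}{z}\right) 45 = - \frac{45}{z} + 45 z$)
$\left(d{\left(7 \right)} + c{\left(10 \right)}\right)^{2} = \left(3 + \left(- \frac{45}{10} + 45 \cdot 10\right)\right)^{2} = \left(3 + \left(\left(-45\right) \frac{1}{10} + 450\right)\right)^{2} = \left(3 + \left(- \frac{9}{2} + 450\right)\right)^{2} = \left(3 + \frac{891}{2}\right)^{2} = \left(\frac{897}{2}\right)^{2} = \frac{804609}{4}$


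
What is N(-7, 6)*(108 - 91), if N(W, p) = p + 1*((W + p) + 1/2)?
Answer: 187/2 ≈ 93.500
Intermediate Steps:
N(W, p) = ½ + W + 2*p (N(W, p) = p + 1*((W + p) + ½) = p + 1*(½ + W + p) = p + (½ + W + p) = ½ + W + 2*p)
N(-7, 6)*(108 - 91) = (½ - 7 + 2*6)*(108 - 91) = (½ - 7 + 12)*17 = (11/2)*17 = 187/2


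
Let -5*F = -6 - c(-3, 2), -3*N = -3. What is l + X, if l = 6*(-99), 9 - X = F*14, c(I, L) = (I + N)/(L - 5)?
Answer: -1811/3 ≈ -603.67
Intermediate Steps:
N = 1 (N = -1/3*(-3) = 1)
c(I, L) = (1 + I)/(-5 + L) (c(I, L) = (I + 1)/(L - 5) = (1 + I)/(-5 + L))
F = 4/3 (F = -(-6 - (1 - 3)/(-5 + 2))/5 = -(-6 - (-2)/(-3))/5 = -(-6 - (-1)*(-2)/3)/5 = -(-6 - 1*2/3)/5 = -(-6 - 2/3)/5 = -1/5*(-20/3) = 4/3 ≈ 1.3333)
X = -29/3 (X = 9 - 4*14/3 = 9 - 1*56/3 = 9 - 56/3 = -29/3 ≈ -9.6667)
l = -594
l + X = -594 - 29/3 = -1811/3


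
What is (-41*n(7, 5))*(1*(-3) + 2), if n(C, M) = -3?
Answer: -123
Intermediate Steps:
(-41*n(7, 5))*(1*(-3) + 2) = (-41*(-3))*(1*(-3) + 2) = 123*(-3 + 2) = 123*(-1) = -123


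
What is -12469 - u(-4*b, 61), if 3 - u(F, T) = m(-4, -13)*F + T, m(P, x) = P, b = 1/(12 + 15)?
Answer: -335081/27 ≈ -12410.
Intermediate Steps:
b = 1/27 ≈ 0.037037
u(F, T) = 3 - T + 4*F (u(F, T) = 3 - (-4*F + T) = 3 - (T - 4*F) = 3 + (-T + 4*F) = 3 - T + 4*F)
-12469 - u(-4*b, 61) = -12469 - (3 - 1*61 + 4*(-4*1/27)) = -12469 - (3 - 61 + 4*(-4/27)) = -12469 - (3 - 61 - 16/27) = -12469 - 1*(-1582/27) = -12469 + 1582/27 = -335081/27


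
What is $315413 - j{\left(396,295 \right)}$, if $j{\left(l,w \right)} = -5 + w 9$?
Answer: $312763$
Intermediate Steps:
$j{\left(l,w \right)} = -5 + 9 w$
$315413 - j{\left(396,295 \right)} = 315413 - \left(-5 + 9 \cdot 295\right) = 315413 - \left(-5 + 2655\right) = 315413 - 2650 = 312763$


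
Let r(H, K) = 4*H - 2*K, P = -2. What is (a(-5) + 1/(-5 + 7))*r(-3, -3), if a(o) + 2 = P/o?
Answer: 33/5 ≈ 6.6000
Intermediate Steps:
a(o) = -2 - 2/o
r(H, K) = -2*K + 4*H
(a(-5) + 1/(-5 + 7))*r(-3, -3) = ((-2 - 2/(-5)) + 1/(-5 + 7))*(-2*(-3) + 4*(-3)) = ((-2 - 2*(-⅕)) + 1/2)*(6 - 12) = ((-2 + ⅖) + ½)*(-6) = (-8/5 + ½)*(-6) = -11/10*(-6) = 33/5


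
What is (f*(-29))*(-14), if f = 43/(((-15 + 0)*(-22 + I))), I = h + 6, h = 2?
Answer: 1247/15 ≈ 83.133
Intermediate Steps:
I = 8 (I = 2 + 6 = 8)
f = 43/210 (f = 43/(((-15 + 0)*(-22 + 8))) = 43/((-15*(-14))) = 43/210 ≈ 0.20476)
(f*(-29))*(-14) = ((43/210)*(-29))*(-14) = -1247/210*(-14) = 1247/15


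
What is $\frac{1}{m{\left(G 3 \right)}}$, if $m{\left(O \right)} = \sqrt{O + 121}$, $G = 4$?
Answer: $\frac{\sqrt{133}}{133} \approx 0.086711$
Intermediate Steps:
$m{\left(O \right)} = \sqrt{121 + O}$
$\frac{1}{m{\left(G 3 \right)}} = \frac{1}{\sqrt{121 + 4 \cdot 3}} = \frac{1}{\sqrt{121 + 12}} = \frac{1}{\sqrt{133}} = \frac{\sqrt{133}}{133}$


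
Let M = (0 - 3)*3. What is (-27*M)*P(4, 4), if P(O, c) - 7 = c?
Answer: 2673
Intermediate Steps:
M = -9 (M = -3*3 = -9)
P(O, c) = 7 + c
(-27*M)*P(4, 4) = (-27*(-9))*(7 + 4) = 243*11 = 2673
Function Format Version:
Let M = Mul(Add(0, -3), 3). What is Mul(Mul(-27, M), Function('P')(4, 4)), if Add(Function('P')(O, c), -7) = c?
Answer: 2673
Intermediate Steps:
M = -9 (M = Mul(-3, 3) = -9)
Function('P')(O, c) = Add(7, c)
Mul(Mul(-27, M), Function('P')(4, 4)) = Mul(Mul(-27, -9), Add(7, 4)) = Mul(243, 11) = 2673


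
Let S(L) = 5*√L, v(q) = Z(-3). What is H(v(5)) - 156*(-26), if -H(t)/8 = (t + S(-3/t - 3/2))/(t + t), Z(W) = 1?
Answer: 4052 - 30*I*√2 ≈ 4052.0 - 42.426*I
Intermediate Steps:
v(q) = 1
H(t) = -4*(t + 5*√(-3/2 - 3/t))/t (H(t) = -8*(t + 5*√(-3/t - 3/2))/(t + t) = -8*(t + 5*√(-3/t - 3*½))/(2*t) = -8*(t + 5*√(-3/t - 3/2))*1/(2*t) = -8*(t + 5*√(-3/2 - 3/t))*1/(2*t) = -4*(t + 5*√(-3/2 - 3/t))/t)
H(v(5)) - 156*(-26) = (-4 - 10*√6*√(-1 - 2/1)/1) - 156*(-26) = (-4 - 10*√6*1*√(-1 - 2*1)) + 4056 = (-4 - 10*√6*1*√(-1 - 2)) + 4056 = (-4 - 10*√6*1*√(-3)) + 4056 = (-4 - 10*√6*1*I*√3) + 4056 = (-4 - 30*I*√2) + 4056 = 4052 - 30*I*√2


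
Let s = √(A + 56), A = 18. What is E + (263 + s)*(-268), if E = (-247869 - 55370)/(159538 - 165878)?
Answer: -446565321/6340 - 268*√74 ≈ -72742.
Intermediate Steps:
E = 303239/6340 (E = -303239/(-6340) = -303239*(-1/6340) = 303239/6340 ≈ 47.829)
s = √74 (s = √(18 + 56) = √74 ≈ 8.6023)
E + (263 + s)*(-268) = 303239/6340 + (263 + √74)*(-268) = 303239/6340 + (-70484 - 268*√74) = -446565321/6340 - 268*√74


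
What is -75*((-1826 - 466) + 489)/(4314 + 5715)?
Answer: 45075/3343 ≈ 13.483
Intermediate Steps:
-75*((-1826 - 466) + 489)/(4314 + 5715) = -75*(-2292 + 489)/10029 = -(-135225)/10029 = -75*(-601/3343) = 45075/3343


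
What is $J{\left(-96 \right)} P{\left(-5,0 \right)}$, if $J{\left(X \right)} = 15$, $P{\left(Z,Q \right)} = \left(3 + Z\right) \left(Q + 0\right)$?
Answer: $0$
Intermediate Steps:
$P{\left(Z,Q \right)} = Q \left(3 + Z\right)$ ($P{\left(Z,Q \right)} = \left(3 + Z\right) Q = Q \left(3 + Z\right)$)
$J{\left(-96 \right)} P{\left(-5,0 \right)} = 15 \cdot 0 \left(3 - 5\right) = 15 \cdot 0 \left(-2\right) = 15 \cdot 0 = 0$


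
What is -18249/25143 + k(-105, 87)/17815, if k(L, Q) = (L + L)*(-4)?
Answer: -2895103/4265929 ≈ -0.67866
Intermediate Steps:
k(L, Q) = -8*L (k(L, Q) = (2*L)*(-4) = -8*L)
-18249/25143 + k(-105, 87)/17815 = -18249/25143 - 8*(-105)/17815 = -18249*1/25143 + 840*(1/17815) = -6083/8381 + 24/509 = -2895103/4265929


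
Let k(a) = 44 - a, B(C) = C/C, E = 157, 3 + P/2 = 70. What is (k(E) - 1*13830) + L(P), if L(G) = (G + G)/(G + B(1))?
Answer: -1882037/135 ≈ -13941.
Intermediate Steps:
P = 134 (P = -6 + 2*70 = -6 + 140 = 134)
B(C) = 1
L(G) = 2*G/(1 + G) (L(G) = (G + G)/(G + 1) = (2*G)/(1 + G) = 2*G/(1 + G))
(k(E) - 1*13830) + L(P) = ((44 - 1*157) - 1*13830) + 2*134/(1 + 134) = ((44 - 157) - 13830) + 2*134/135 = (-113 - 13830) + 2*134*(1/135) = -13943 + 268/135 = -1882037/135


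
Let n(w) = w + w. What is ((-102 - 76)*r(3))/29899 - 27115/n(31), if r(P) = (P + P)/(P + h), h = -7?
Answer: -810694831/1853738 ≈ -437.33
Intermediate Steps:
r(P) = 2*P/(-7 + P) (r(P) = (P + P)/(P - 7) = (2*P)/(-7 + P) = 2*P/(-7 + P))
n(w) = 2*w
((-102 - 76)*r(3))/29899 - 27115/n(31) = ((-102 - 76)*(2*3/(-7 + 3)))/29899 - 27115/(2*31) = -356*3/(-4)*(1/29899) - 27115/62 = -356*3*(-1)/4*(1/29899) - 27115*1/62 = -178*(-3/2)*(1/29899) - 27115/62 = 267*(1/29899) - 27115/62 = 267/29899 - 27115/62 = -810694831/1853738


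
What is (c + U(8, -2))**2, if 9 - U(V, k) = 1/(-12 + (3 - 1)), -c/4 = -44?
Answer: 3426201/100 ≈ 34262.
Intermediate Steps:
c = 176 (c = -4*(-44) = 176)
U(V, k) = 91/10 (U(V, k) = 9 - 1/(-12 + (3 - 1)) = 9 - 1/(-12 + 2) = 9 - 1/(-10) = 9 - 1*(-1/10) = 9 + 1/10 = 91/10)
(c + U(8, -2))**2 = (176 + 91/10)**2 = (1851/10)**2 = 3426201/100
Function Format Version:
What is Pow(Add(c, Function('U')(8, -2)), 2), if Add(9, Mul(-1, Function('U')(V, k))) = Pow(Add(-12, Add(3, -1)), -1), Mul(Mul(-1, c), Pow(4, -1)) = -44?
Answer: Rational(3426201, 100) ≈ 34262.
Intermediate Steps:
c = 176 (c = Mul(-4, -44) = 176)
Function('U')(V, k) = Rational(91, 10) (Function('U')(V, k) = Add(9, Mul(-1, Pow(Add(-12, Add(3, -1)), -1))) = Add(9, Mul(-1, Pow(Add(-12, 2), -1))) = Add(9, Mul(-1, Pow(-10, -1))) = Add(9, Mul(-1, Rational(-1, 10))) = Add(9, Rational(1, 10)) = Rational(91, 10))
Pow(Add(c, Function('U')(8, -2)), 2) = Pow(Add(176, Rational(91, 10)), 2) = Pow(Rational(1851, 10), 2) = Rational(3426201, 100)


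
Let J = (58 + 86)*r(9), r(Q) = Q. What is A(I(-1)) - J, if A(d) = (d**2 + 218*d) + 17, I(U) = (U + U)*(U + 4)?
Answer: -2551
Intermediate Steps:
I(U) = 2*U*(4 + U) (I(U) = (2*U)*(4 + U) = 2*U*(4 + U))
A(d) = 17 + d**2 + 218*d
J = 1296 (J = (58 + 86)*9 = 144*9 = 1296)
A(I(-1)) - J = (17 + (2*(-1)*(4 - 1))**2 + 218*(2*(-1)*(4 - 1))) - 1*1296 = (17 + (2*(-1)*3)**2 + 218*(2*(-1)*3)) - 1296 = (17 + (-6)**2 + 218*(-6)) - 1296 = (17 + 36 - 1308) - 1296 = -1255 - 1296 = -2551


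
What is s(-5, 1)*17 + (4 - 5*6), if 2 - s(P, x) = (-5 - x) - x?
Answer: 127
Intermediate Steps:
s(P, x) = 7 + 2*x (s(P, x) = 2 - ((-5 - x) - x) = 2 - (-5 - 2*x) = 2 + (5 + 2*x) = 7 + 2*x)
s(-5, 1)*17 + (4 - 5*6) = (7 + 2*1)*17 + (4 - 5*6) = (7 + 2)*17 + (4 - 30) = 9*17 - 26 = 153 - 26 = 127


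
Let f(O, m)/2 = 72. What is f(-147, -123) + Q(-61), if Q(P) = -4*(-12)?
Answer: 192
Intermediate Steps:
f(O, m) = 144 (f(O, m) = 2*72 = 144)
Q(P) = 48
f(-147, -123) + Q(-61) = 144 + 48 = 192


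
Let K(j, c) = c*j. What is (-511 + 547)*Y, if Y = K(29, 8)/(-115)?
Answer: -8352/115 ≈ -72.626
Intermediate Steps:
Y = -232/115 (Y = (8*29)/(-115) = 232*(-1/115) = -232/115 ≈ -2.0174)
(-511 + 547)*Y = (-511 + 547)*(-232/115) = 36*(-232/115) = -8352/115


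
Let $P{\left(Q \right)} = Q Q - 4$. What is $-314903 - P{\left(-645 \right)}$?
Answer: $-730924$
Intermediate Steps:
$P{\left(Q \right)} = -4 + Q^{2}$ ($P{\left(Q \right)} = Q^{2} - 4 = -4 + Q^{2}$)
$-314903 - P{\left(-645 \right)} = -314903 - \left(-4 + \left(-645\right)^{2}\right) = -314903 - \left(-4 + 416025\right) = -314903 - 416021 = -730924$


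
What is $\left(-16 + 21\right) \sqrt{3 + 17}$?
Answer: $10 \sqrt{5} \approx 22.361$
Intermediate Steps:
$\left(-16 + 21\right) \sqrt{3 + 17} = 5 \sqrt{20} = 5 \cdot 2 \sqrt{5} = 10 \sqrt{5}$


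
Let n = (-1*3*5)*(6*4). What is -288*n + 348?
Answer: 104028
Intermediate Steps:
n = -360 (n = -3*5*24 = -15*24 = -360)
-288*n + 348 = -288*(-360) + 348 = 103680 + 348 = 104028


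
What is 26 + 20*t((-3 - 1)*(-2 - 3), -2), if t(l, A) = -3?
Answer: -34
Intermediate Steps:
26 + 20*t((-3 - 1)*(-2 - 3), -2) = 26 + 20*(-3) = 26 - 60 = -34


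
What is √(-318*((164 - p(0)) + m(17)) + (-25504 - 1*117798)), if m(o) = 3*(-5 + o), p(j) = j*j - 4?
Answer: I*√208174 ≈ 456.26*I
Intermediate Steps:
p(j) = -4 + j² (p(j) = j² - 4 = -4 + j²)
m(o) = -15 + 3*o
√(-318*((164 - p(0)) + m(17)) + (-25504 - 1*117798)) = √(-318*((164 - (-4 + 0²)) + (-15 + 3*17)) + (-25504 - 1*117798)) = √(-318*((164 - (-4 + 0)) + (-15 + 51)) + (-25504 - 117798)) = √(-318*((164 - 1*(-4)) + 36) - 143302) = √(-318*((164 + 4) + 36) - 143302) = √(-318*(168 + 36) - 143302) = √(-318*204 - 143302) = √(-64872 - 143302) = √(-208174) = I*√208174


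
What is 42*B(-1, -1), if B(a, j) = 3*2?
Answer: 252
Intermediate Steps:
B(a, j) = 6
42*B(-1, -1) = 42*6 = 252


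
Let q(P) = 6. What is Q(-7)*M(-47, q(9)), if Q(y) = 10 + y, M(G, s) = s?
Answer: 18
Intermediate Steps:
Q(-7)*M(-47, q(9)) = (10 - 7)*6 = 3*6 = 18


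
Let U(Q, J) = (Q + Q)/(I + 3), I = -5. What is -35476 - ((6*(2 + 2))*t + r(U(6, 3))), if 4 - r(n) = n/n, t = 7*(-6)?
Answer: -34471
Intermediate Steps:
t = -42
U(Q, J) = -Q (U(Q, J) = (Q + Q)/(-5 + 3) = (2*Q)/(-2) = (2*Q)*(-½) = -Q)
r(n) = 3 (r(n) = 4 - n/n = 4 - 1*1 = 4 - 1 = 3)
-35476 - ((6*(2 + 2))*t + r(U(6, 3))) = -35476 - ((6*(2 + 2))*(-42) + 3) = -35476 - ((6*4)*(-42) + 3) = -35476 - (24*(-42) + 3) = -35476 - (-1008 + 3) = -35476 - 1*(-1005) = -35476 + 1005 = -34471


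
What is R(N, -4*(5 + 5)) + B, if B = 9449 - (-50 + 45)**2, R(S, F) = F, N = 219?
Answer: 9384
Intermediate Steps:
B = 9424 (B = 9449 - 1*(-5)**2 = 9449 - 1*25 = 9449 - 25 = 9424)
R(N, -4*(5 + 5)) + B = -4*(5 + 5) + 9424 = -4*10 + 9424 = -40 + 9424 = 9384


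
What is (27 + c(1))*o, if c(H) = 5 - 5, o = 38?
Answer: 1026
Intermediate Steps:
c(H) = 0
(27 + c(1))*o = (27 + 0)*38 = 27*38 = 1026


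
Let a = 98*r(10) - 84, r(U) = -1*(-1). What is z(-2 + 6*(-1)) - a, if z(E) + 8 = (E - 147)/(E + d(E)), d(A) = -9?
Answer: -219/17 ≈ -12.882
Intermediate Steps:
z(E) = -8 + (-147 + E)/(-9 + E) (z(E) = -8 + (E - 147)/(E - 9) = -8 + (-147 + E)/(-9 + E))
r(U) = 1
a = 14 (a = 98*1 - 84 = 98 - 84 = 14)
z(-2 + 6*(-1)) - a = (-75 - 7*(-2 + 6*(-1)))/(-9 + (-2 + 6*(-1))) - 1*14 = (-75 - 7*(-2 - 6))/(-9 + (-2 - 6)) - 14 = (-75 - 7*(-8))/(-9 - 8) - 14 = (-75 + 56)/(-17) - 14 = -1/17*(-19) - 14 = 19/17 - 14 = -219/17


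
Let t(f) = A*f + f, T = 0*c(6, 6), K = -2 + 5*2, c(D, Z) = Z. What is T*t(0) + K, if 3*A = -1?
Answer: 8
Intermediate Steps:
A = -1/3 (A = (1/3)*(-1) = -1/3 ≈ -0.33333)
K = 8 (K = -2 + 10 = 8)
T = 0 (T = 0*6 = 0)
t(f) = 2*f/3 (t(f) = -f/3 + f = 2*f/3)
T*t(0) + K = 0*((2/3)*0) + 8 = 0*0 + 8 = 0 + 8 = 8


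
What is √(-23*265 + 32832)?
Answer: √26737 ≈ 163.51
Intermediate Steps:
√(-23*265 + 32832) = √(-6095 + 32832) = √26737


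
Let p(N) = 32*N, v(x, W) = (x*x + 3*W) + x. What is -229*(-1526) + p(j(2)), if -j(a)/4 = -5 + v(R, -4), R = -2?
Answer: 351374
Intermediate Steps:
v(x, W) = x + x**2 + 3*W (v(x, W) = (x**2 + 3*W) + x = x + x**2 + 3*W)
j(a) = 60 (j(a) = -4*(-5 + (-2 + (-2)**2 + 3*(-4))) = -4*(-5 + (-2 + 4 - 12)) = -4*(-5 - 10) = -4*(-15) = 60)
-229*(-1526) + p(j(2)) = -229*(-1526) + 32*60 = 349454 + 1920 = 351374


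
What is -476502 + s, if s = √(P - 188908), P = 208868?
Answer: -476502 + 2*√4990 ≈ -4.7636e+5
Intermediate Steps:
s = 2*√4990 (s = √(208868 - 188908) = √19960 = 2*√4990 ≈ 141.28)
-476502 + s = -476502 + 2*√4990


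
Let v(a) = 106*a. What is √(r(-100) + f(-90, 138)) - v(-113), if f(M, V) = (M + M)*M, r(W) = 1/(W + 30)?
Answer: 11978 + √79379930/70 ≈ 12105.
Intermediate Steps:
r(W) = 1/(30 + W)
f(M, V) = 2*M² (f(M, V) = (2*M)*M = 2*M²)
√(r(-100) + f(-90, 138)) - v(-113) = √(1/(30 - 100) + 2*(-90)²) - 106*(-113) = √(1/(-70) + 2*8100) - 1*(-11978) = √(-1/70 + 16200) + 11978 = √(1133999/70) + 11978 = √79379930/70 + 11978 = 11978 + √79379930/70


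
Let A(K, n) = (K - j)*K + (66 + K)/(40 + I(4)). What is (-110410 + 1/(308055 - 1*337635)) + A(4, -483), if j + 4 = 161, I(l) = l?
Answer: -36123820721/325380 ≈ -1.1102e+5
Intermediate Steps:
j = 157 (j = -4 + 161 = 157)
A(K, n) = 3/2 + K/44 + K*(-157 + K) (A(K, n) = (K - 1*157)*K + (66 + K)/(40 + 4) = (K - 157)*K + (66 + K)/44 = (-157 + K)*K + (66 + K)*(1/44) = K*(-157 + K) + (3/2 + K/44) = 3/2 + K/44 + K*(-157 + K))
(-110410 + 1/(308055 - 1*337635)) + A(4, -483) = (-110410 + 1/(308055 - 1*337635)) + (3/2 + 4² - 6907/44*4) = (-110410 + 1/(308055 - 337635)) + (3/2 + 16 - 6907/11) = (-110410 + 1/(-29580)) - 13429/22 = (-110410 - 1/29580) - 13429/22 = -3265927801/29580 - 13429/22 = -36123820721/325380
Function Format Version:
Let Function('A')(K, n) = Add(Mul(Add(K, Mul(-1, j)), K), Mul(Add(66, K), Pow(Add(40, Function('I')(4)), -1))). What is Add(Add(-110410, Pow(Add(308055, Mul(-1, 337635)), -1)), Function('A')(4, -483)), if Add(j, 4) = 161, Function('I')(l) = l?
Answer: Rational(-36123820721, 325380) ≈ -1.1102e+5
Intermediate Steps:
j = 157 (j = Add(-4, 161) = 157)
Function('A')(K, n) = Add(Rational(3, 2), Mul(Rational(1, 44), K), Mul(K, Add(-157, K))) (Function('A')(K, n) = Add(Mul(Add(K, Mul(-1, 157)), K), Mul(Add(66, K), Pow(Add(40, 4), -1))) = Add(Mul(Add(K, -157), K), Mul(Add(66, K), Pow(44, -1))) = Add(Mul(Add(-157, K), K), Mul(Add(66, K), Rational(1, 44))) = Add(Mul(K, Add(-157, K)), Add(Rational(3, 2), Mul(Rational(1, 44), K))) = Add(Rational(3, 2), Mul(Rational(1, 44), K), Mul(K, Add(-157, K))))
Add(Add(-110410, Pow(Add(308055, Mul(-1, 337635)), -1)), Function('A')(4, -483)) = Add(Add(-110410, Pow(Add(308055, Mul(-1, 337635)), -1)), Add(Rational(3, 2), Pow(4, 2), Mul(Rational(-6907, 44), 4))) = Add(Add(-110410, Pow(Add(308055, -337635), -1)), Add(Rational(3, 2), 16, Rational(-6907, 11))) = Add(Add(-110410, Pow(-29580, -1)), Rational(-13429, 22)) = Add(Add(-110410, Rational(-1, 29580)), Rational(-13429, 22)) = Add(Rational(-3265927801, 29580), Rational(-13429, 22)) = Rational(-36123820721, 325380)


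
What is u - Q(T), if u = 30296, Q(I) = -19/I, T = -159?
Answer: 4817045/159 ≈ 30296.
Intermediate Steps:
u - Q(T) = 30296 - (-19)/(-159) = 30296 - (-19)*(-1)/159 = 30296 - 1*19/159 = 30296 - 19/159 = 4817045/159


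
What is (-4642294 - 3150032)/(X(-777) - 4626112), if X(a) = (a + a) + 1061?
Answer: 7792326/4626605 ≈ 1.6842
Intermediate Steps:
X(a) = 1061 + 2*a (X(a) = 2*a + 1061 = 1061 + 2*a)
(-4642294 - 3150032)/(X(-777) - 4626112) = (-4642294 - 3150032)/((1061 + 2*(-777)) - 4626112) = -7792326/((1061 - 1554) - 4626112) = -7792326/(-493 - 4626112) = -7792326/(-4626605) = -7792326*(-1/4626605) = 7792326/4626605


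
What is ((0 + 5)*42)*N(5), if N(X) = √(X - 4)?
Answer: 210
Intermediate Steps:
N(X) = √(-4 + X)
((0 + 5)*42)*N(5) = ((0 + 5)*42)*√(-4 + 5) = (5*42)*√1 = 210*1 = 210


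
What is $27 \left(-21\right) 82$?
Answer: $-46494$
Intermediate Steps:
$27 \left(-21\right) 82 = \left(-567\right) 82 = -46494$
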